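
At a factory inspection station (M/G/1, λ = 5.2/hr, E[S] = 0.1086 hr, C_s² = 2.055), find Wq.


ρ = λ·E[S] = 5.2·0.1086 = 0.5647
E[S²] = E[S]²(1+C_s²) = 0.1086²·(1+2.055) = 0.036031
Wq = λ·E[S²]/(2(1−ρ)) = 5.2·0.036031/(2·0.4353) = 0.21522 hr

Final: 0.21522 hr


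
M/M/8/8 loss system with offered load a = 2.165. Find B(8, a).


B(c,a) = (a^c/c!) / Σ_{k=0}^{c} a^k/k!
a^8/8! = 0.011971
Σ terms (k=0..8): 1.00000 + 2.16500 + 2.34361 + 1.69131 + 0.91542 + 0.39638 + 0.14303 + 0.04424 + 0.01197 = 8.710949
B = 0.011971/8.710949 = 0.001374

Final: 0.001374


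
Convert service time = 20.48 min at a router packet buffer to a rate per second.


μ = 1/(service time) in consistent units.
1 second = 0.0166667 min, so μ = 0.0166667/20.48 = 0.0008138 per second

Final: 0.0008138 /sec


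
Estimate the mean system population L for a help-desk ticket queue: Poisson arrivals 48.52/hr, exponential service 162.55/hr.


ρ = λ/μ = 48.52/162.55 = 0.2985
L = ρ/(1−ρ) = 0.2985/(1 − 0.2985) = 0.2985/0.7015 = 0.4255

Final: 0.4255


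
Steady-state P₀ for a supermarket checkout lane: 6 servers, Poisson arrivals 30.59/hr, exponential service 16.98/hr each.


a = λ/μ = 30.59/16.98 = 1.8015; ρ = a/c = 0.3003
Σ_{k=0}^{5} a^k/k! (terms k=0..5) = 1.00000 + 1.80153 + 1.62276 + 0.97448 + 0.43889 + 0.15813 = 5.99580
Tail: a^6/(6!(1−ρ)) = 34.18619/(720·0.6997) = 0.06785
P₀ = 1/(5.99580 + 0.06785) = 1/6.06365 = 0.164917

Final: 0.164917


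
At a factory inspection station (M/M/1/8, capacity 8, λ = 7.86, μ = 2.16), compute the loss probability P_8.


ρ = λ/μ = 7.86/2.16 = 3.6389
P_K = (1−ρ)ρ^K/(1−ρ^(K+1)) = (-2.6389·30743.291227)/(1 − 111871.420855)
= -81128.129627/-111870.420855 = 0.725197

Final: 0.725197


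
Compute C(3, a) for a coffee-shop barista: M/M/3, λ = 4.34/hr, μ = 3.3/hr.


a = λ/μ = 1.3152; ρ = a/3 = 0.4384
P₀ = 0.259402 (from M/M/c formula)
C(c,a) = [a^c/(c!(1−ρ))]·P₀ = [2.27472/(6·0.5616)]·0.259402
= 0.67505·0.259402 = 0.175110

Final: 0.175110


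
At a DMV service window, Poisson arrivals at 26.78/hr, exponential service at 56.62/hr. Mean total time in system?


W = 1/(μ−λ) = 1/(56.62 − 26.78) = 1/29.84 = 0.03351 hr

Final: 0.03351 hr


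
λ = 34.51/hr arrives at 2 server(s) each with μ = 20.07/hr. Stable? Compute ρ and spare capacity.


Total capacity cμ = 2·20.07 = 40.14/hr
ρ = λ/(cμ) = 34.51/40.14 = 0.8597
Stable ⇔ ρ < 1: YES
Spare capacity = cμ − λ = 40.14 − 34.51 = 5.63/hr

Final: ρ = 0.8597; stable; margin = 5.63/hr


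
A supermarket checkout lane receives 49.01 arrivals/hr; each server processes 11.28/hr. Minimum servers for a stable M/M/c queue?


Stability requires cμ > λ ⇔ c > λ/μ.
λ/μ = 49.01/11.28 = 4.3449
Minimum integer c = ⌊4.3449⌋ + 1 = 5
Check: 5·11.28 = 56.40 > 49.01, while 4·11.28 = 45.12 ≤ 49.01

Final: 5 servers


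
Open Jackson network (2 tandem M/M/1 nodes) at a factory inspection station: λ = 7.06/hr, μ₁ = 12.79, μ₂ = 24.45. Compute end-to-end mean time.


Each node sees arrival rate λ = 7.06/hr (tandem ⇒ throughput preserved).
W₁ = 1/(μ₁−λ) = 1/(12.79−7.06) = 0.17452 hr
W₂ = 1/(μ₂−λ) = 1/(24.45−7.06) = 0.05750 hr
W_total = W₁ + W₂ = 0.17452 + 0.05750 = 0.23202 hr

Final: 0.23202 hr


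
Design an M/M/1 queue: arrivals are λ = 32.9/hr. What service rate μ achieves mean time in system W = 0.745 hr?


W = 1/(μ−λ) ⇒ μ − λ = 1/W = 1/0.745 = 1.3423
μ = λ + 1/W = 32.9 + 1.3423 = 34.2423 per hr

Final: 34.2423 /hr


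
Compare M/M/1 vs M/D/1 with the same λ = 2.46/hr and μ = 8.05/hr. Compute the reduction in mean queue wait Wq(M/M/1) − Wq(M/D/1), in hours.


ρ = 2.46/8.05 = 0.3056
Wq(M/M/1) = ρ/(μ−λ) = 0.3056/5.59 = 0.05467 hr
Wq(M/D/1) = ρ/(2(μ−λ)) = 0.02733 hr
Savings = 0.05467 − 0.02733 = 0.02733 hr

Final: 0.02733 hr


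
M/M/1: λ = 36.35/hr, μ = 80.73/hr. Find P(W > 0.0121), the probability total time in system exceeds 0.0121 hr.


W ~ Exponential(μ−λ) for M/M/1.
μ − λ = 80.73 − 36.35 = 44.3800
P(W > t) = e^{−(μ−λ)t} = e^{−0.5370} = 0.584500

Final: 0.584500


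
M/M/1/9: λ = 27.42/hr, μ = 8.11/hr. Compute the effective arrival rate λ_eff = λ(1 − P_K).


ρ = 3.3810; P_K = (1−ρ)ρ^9/(1−ρ^10) = 0.704234
λ_eff = λ(1 − P_K) = 27.42·(1 − 0.704234) = 27.42·0.295766 = 8.1099 /hr

Final: 8.1099 /hr


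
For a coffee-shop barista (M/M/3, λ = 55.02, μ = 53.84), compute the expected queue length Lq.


a = λ/μ = 1.0219; ρ = a/3 = 0.3406
P₀ = 0.355387
Lq = P₀·a^c·ρ / (c!·(1−ρ)²) = 0.355387·1.06720·0.3406/(6·0.43476)
= 0.04953

Final: 0.04953


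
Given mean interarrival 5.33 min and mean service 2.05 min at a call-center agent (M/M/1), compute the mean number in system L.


λ = 60/5.33 = 11.2570 /hr
μ = 60/2.05 = 29.2683 /hr
ρ = λ/μ = 11.2570/29.2683 = 0.3846
L = ρ/(1−ρ) = 0.3846/0.6154 = 0.6250

Final: 0.6250


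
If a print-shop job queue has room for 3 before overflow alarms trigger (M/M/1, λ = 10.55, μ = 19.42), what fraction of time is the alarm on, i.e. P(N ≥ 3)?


ρ = 10.55/19.42 = 0.5433
P(N ≥ n) = ρ^n = 0.5433^3 = 0.160328

Final: 0.160328


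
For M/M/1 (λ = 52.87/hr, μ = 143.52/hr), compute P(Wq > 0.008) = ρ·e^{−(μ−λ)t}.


ρ = 52.87/143.52 = 0.3684
P(Wq > t) = ρ·e^{−(μ−λ)t} = 0.3684·e^{−0.7252}
= 0.3684·0.484228 = 0.178380

Final: 0.178380


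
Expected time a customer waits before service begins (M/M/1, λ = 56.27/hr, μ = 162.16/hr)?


ρ = 56.27/162.16 = 0.3470
Wq = ρ/(μ−λ) = 0.3470/(162.16 − 56.27) = 0.3470/105.89 = 0.003277 hr

Final: 0.003277 hr


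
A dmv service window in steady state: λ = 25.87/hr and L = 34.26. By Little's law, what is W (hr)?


W = L/λ = 34.26/25.87 = 1.3243 hr

Final: 1.3243 hr


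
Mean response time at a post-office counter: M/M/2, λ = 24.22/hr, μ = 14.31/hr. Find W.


a = 1.6925; ρ = 0.8463; P₀ = 0.083270
Lq = P₀·a^c·ρ/(c!(1−ρ)²) = 4.27039
Wq = Lq/λ = 4.27039/24.22 = 0.17632 hr
W = Wq + 1/μ = 0.17632 + 0.06988 = 0.24620 hr

Final: 0.24620 hr


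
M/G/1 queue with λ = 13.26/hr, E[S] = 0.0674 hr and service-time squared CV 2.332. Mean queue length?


ρ = λ·E[S] = 13.26·0.0674 = 0.8937
Lq = ρ²(1+C_s²)/(2(1−ρ)) = 0.7987·(1+2.332)/(2·0.1063)
= 0.7987·3.3320/0.2126 = 12.52122

Final: 12.52122


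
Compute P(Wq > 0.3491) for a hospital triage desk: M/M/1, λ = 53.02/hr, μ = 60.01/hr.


ρ = 53.02/60.01 = 0.8835
P(Wq > t) = ρ·e^{−(μ−λ)t} = 0.8835·e^{−2.4402}
= 0.8835·0.087143 = 0.076992

Final: 0.076992


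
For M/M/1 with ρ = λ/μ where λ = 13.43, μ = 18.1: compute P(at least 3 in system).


ρ = 13.43/18.1 = 0.7420
P(N ≥ n) = ρ^n = 0.7420^3 = 0.408500

Final: 0.408500


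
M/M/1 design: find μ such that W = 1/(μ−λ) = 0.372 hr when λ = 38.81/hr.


W = 1/(μ−λ) ⇒ μ − λ = 1/W = 1/0.372 = 2.6882
μ = λ + 1/W = 38.81 + 2.6882 = 41.4982 per hr

Final: 41.4982 /hr


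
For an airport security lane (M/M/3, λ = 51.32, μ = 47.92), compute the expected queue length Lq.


a = λ/μ = 1.0710; ρ = a/3 = 0.3570
P₀ = 0.337519
Lq = P₀·a^c·ρ / (c!·(1−ρ)²) = 0.337519·1.22831·0.3570/(6·0.41347)
= 0.05966

Final: 0.05966


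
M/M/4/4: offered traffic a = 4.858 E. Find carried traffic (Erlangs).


B(4,4.858) = 0.386955 (Erlang-B)
Carried load = a(1 − B) = 4.858·(1 − 0.386955) = 4.858·0.613045 = 2.9782 E

Final: 2.9782 Erlangs


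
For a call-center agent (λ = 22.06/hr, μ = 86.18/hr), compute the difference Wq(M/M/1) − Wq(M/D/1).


ρ = 22.06/86.18 = 0.2560
Wq(M/M/1) = ρ/(μ−λ) = 0.2560/64.12 = 0.003992 hr
Wq(M/D/1) = ρ/(2(μ−λ)) = 0.001996 hr
Savings = 0.003992 − 0.001996 = 0.001996 hr

Final: 0.001996 hr


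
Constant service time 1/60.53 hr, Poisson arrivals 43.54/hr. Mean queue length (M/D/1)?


ρ = 43.54/60.53 = 0.7193
M/D/1: Lq = ρ²/(2(1−ρ)) = 0.5174/(2·0.2807) = 0.92169

Final: 0.92169


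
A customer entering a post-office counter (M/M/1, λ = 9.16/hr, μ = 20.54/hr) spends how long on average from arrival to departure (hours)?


W = 1/(μ−λ) = 1/(20.54 − 9.16) = 1/11.38 = 0.08787 hr

Final: 0.08787 hr


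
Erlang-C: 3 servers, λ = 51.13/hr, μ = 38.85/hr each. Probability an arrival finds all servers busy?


a = λ/μ = 1.3161; ρ = a/3 = 0.4387
P₀ = 0.259134 (from M/M/c formula)
C(c,a) = [a^c/(c!(1−ρ))]·P₀ = [2.27958/(6·0.5613)]·0.259134
= 0.67687·0.259134 = 0.175400

Final: 0.175400


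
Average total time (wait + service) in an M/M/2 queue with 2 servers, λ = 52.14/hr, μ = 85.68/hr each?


a = 0.6085; ρ = 0.3043; P₀ = 0.533423
Lq = P₀·a^c·ρ/(c!(1−ρ)²) = 0.06209
Wq = Lq/λ = 0.06209/52.14 = 0.001191 hr
W = Wq + 1/μ = 0.001191 + 0.01167 = 0.01286 hr

Final: 0.01286 hr


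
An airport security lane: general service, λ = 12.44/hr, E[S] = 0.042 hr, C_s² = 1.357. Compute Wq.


ρ = λ·E[S] = 12.44·0.042 = 0.5225
E[S²] = E[S]²(1+C_s²) = 0.042²·(1+1.357) = 0.004158
Wq = λ·E[S²]/(2(1−ρ)) = 12.44·0.004158/(2·0.4775) = 0.05416 hr

Final: 0.05416 hr


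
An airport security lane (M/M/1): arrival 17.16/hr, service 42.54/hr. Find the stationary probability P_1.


ρ = 17.16/42.54 = 0.4034
P_n = (1−ρ)·ρ^n = (1 − 0.4034)·0.4034^1 = 0.5966·0.403385 = 0.240666

Final: 0.240666


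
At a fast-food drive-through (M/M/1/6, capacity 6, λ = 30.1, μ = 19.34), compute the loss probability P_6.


ρ = λ/μ = 30.1/19.34 = 1.5564
P_K = (1−ρ)ρ^K/(1−ρ^(K+1)) = (-0.5564·14.212162)/(1 − 22.119239)
= -7.907077/-21.119239 = 0.374402

Final: 0.374402


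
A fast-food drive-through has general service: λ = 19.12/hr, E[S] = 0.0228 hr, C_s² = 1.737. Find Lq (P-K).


ρ = λ·E[S] = 19.12·0.0228 = 0.4359
Lq = ρ²(1+C_s²)/(2(1−ρ)) = 0.1900·(1+1.737)/(2·0.5641)
= 0.1900·2.7370/1.1281 = 0.46106

Final: 0.46106


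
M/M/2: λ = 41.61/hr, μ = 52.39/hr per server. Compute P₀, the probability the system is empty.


a = λ/μ = 41.61/52.39 = 0.7942; ρ = a/c = 0.3971
Σ_{k=0}^{1} a^k/k! (terms k=0..1) = 1.00000 + 0.79424 = 1.79424
Tail: a^2/(2!(1−ρ)) = 0.63081/(2·0.6029) = 0.52316
P₀ = 1/(1.79424 + 0.52316) = 1/2.31740 = 0.431519

Final: 0.431519


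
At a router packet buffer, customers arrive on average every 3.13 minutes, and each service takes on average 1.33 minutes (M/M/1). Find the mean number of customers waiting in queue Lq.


λ = 60/3.13 = 19.1693 /hr
μ = 60/1.33 = 45.1128 /hr
ρ = λ/μ = 19.1693/45.1128 = 0.4249
Lq = ρ²/(1−ρ) = 0.1806/0.5751 = 0.3140

Final: 0.3140


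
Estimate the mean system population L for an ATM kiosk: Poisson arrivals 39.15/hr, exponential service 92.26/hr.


ρ = λ/μ = 39.15/92.26 = 0.4243
L = ρ/(1−ρ) = 0.4243/(1 − 0.4243) = 0.4243/0.5757 = 0.7371

Final: 0.7371


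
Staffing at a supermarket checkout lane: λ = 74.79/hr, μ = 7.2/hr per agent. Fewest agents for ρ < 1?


Stability requires cμ > λ ⇔ c > λ/μ.
λ/μ = 74.79/7.2 = 10.3875
Minimum integer c = ⌊10.3875⌋ + 1 = 11
Check: 11·7.2 = 79.20 > 74.79, while 10·7.2 = 72.00 ≤ 74.79

Final: 11 servers


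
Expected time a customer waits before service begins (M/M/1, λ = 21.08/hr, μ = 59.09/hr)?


ρ = 21.08/59.09 = 0.3567
Wq = ρ/(μ−λ) = 0.3567/(59.09 − 21.08) = 0.3567/38.01 = 0.009386 hr

Final: 0.009386 hr


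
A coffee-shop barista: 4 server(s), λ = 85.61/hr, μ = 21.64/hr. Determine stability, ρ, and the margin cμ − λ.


Total capacity cμ = 4·21.64 = 86.56/hr
ρ = λ/(cμ) = 85.61/86.56 = 0.9890
Stable ⇔ ρ < 1: YES
Spare capacity = cμ − λ = 86.56 − 85.61 = 0.95/hr

Final: ρ = 0.9890; stable; margin = 0.95/hr


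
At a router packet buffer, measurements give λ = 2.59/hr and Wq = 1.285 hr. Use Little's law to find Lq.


Lq = λWq = 2.59·1.285 = 3.3281

Final: 3.3281


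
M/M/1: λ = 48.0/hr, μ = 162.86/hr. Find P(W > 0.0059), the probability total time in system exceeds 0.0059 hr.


W ~ Exponential(μ−λ) for M/M/1.
μ − λ = 162.86 − 48.0 = 114.8600
P(W > t) = e^{−(μ−λ)t} = e^{−0.6777} = 0.507797

Final: 0.507797


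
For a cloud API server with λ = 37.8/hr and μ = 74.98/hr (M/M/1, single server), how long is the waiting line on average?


ρ = 37.8/74.98 = 0.5041
Lq = ρ²/(1−ρ) = 0.2542/0.4959 = 0.5125

Final: 0.5125


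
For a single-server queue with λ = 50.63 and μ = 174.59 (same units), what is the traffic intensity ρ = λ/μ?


ρ = λ/μ = 50.63/174.59 = 0.2900

Final: 0.2900


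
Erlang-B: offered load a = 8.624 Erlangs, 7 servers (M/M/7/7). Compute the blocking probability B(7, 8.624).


B(c,a) = (a^c/c!) / Σ_{k=0}^{c} a^k/k!
a^7/7! = 703.931984
Σ terms (k=0..7): 1.00000 + 8.62400 + 37.18669 + 106.89933 + 230.47496 + 397.52321 + 571.37336 + 703.93198 = 2057.013541
B = 703.931984/2057.013541 = 0.342211

Final: 0.342211


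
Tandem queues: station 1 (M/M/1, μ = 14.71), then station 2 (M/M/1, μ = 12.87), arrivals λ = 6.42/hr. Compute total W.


Each node sees arrival rate λ = 6.42/hr (tandem ⇒ throughput preserved).
W₁ = 1/(μ₁−λ) = 1/(14.71−6.42) = 0.12063 hr
W₂ = 1/(μ₂−λ) = 1/(12.87−6.42) = 0.15504 hr
W_total = W₁ + W₂ = 0.12063 + 0.15504 = 0.27567 hr

Final: 0.27567 hr


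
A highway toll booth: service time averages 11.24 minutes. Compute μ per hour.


μ = 1/(service time) in consistent units.
1 hour = 60 min, so μ = 60/11.24 = 5.3381 per hour

Final: 5.3381 /hr


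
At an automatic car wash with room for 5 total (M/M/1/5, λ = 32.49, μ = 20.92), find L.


ρ = 32.49/20.92 = 1.5531
L = ρ[1 − (K+1)ρ^K + Kρ^(K+1)] / [(1−ρ)(1−ρ^(K+1))]
Numerator: 1.5531·(1 − 6·9.035250 + 5·14.032278) = 26.324189
Denominator: (-0.5531)·(-13.032278) = 7.207622
L = 26.324189/7.207622 = 3.6523

Final: 3.6523


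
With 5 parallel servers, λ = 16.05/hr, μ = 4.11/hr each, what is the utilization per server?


ρ = λ/(cμ) = 16.05/(5·4.11) = 16.05/20.55 = 0.7810

Final: 0.7810


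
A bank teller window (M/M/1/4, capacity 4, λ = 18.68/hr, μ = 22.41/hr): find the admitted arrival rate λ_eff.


ρ = 0.8336; P_K = (1−ρ)ρ^4/(1−ρ^5) = 0.134465
λ_eff = λ(1 − P_K) = 18.68·(1 − 0.134465) = 18.68·0.865535 = 16.1682 /hr

Final: 16.1682 /hr


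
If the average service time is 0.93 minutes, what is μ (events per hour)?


μ = 1/(service time) in consistent units.
1 hour = 60 min, so μ = 60/0.93 = 64.5161 per hour

Final: 64.5161 /hr


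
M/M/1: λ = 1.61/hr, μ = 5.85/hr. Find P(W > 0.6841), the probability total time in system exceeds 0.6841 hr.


W ~ Exponential(μ−λ) for M/M/1.
μ − λ = 5.85 − 1.61 = 4.2400
P(W > t) = e^{−(μ−λ)t} = e^{−2.9006} = 0.054991

Final: 0.054991


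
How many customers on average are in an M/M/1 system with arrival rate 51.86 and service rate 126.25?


ρ = λ/μ = 51.86/126.25 = 0.4108
L = ρ/(1−ρ) = 0.4108/(1 − 0.4108) = 0.4108/0.5892 = 0.6971

Final: 0.6971


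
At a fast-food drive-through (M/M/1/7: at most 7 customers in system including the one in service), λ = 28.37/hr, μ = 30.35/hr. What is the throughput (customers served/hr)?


ρ = 0.9348; P_K = (1−ρ)ρ^7/(1−ρ^8) = 0.097541
λ_eff = λ(1 − P_K) = 28.37·(1 − 0.097541) = 28.37·0.902459 = 25.6028 /hr

Final: 25.6028 /hr


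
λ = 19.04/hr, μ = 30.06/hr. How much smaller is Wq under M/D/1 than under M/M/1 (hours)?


ρ = 19.04/30.06 = 0.6334
Wq(M/M/1) = ρ/(μ−λ) = 0.6334/11.02 = 0.05748 hr
Wq(M/D/1) = ρ/(2(μ−λ)) = 0.02874 hr
Savings = 0.05748 − 0.02874 = 0.02874 hr

Final: 0.02874 hr


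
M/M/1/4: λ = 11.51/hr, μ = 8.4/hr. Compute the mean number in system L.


ρ = 11.51/8.4 = 1.3702
L = ρ[1 − (K+1)ρ^K + Kρ^(K+1)] / [(1−ρ)(1−ρ^(K+1))]
Numerator: 1.3702·(1 − 5·3.525203 + 4·4.830368) = 3.693415
Denominator: (-0.3702)·(-3.830368) = 1.418148
L = 3.693415/1.418148 = 2.6044

Final: 2.6044


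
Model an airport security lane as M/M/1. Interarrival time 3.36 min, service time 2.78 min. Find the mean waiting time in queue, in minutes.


λ = 60/3.36 = 17.8571 /hr
μ = 60/2.78 = 21.5827 /hr
ρ = λ/μ = 17.8571/21.5827 = 0.8274
Wq = ρ/(μ−λ) = 0.8274/(21.5827−17.8571) = 0.22208 hr
In minutes: 0.22208·60 = 13.325 min

Final: 13.325 min


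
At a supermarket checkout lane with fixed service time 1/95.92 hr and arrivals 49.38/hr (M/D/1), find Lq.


ρ = 49.38/95.92 = 0.5148
M/D/1: Lq = ρ²/(2(1−ρ)) = 0.2650/(2·0.4852) = 0.27311

Final: 0.27311


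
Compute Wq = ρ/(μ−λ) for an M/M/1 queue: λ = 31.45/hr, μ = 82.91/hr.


ρ = 31.45/82.91 = 0.3793
Wq = ρ/(μ−λ) = 0.3793/(82.91 − 31.45) = 0.3793/51.46 = 0.007371 hr

Final: 0.007371 hr


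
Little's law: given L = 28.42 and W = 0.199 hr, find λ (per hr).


λ = L/W = 28.42/0.199 = 142.8141 /hr

Final: 142.8141 /hr


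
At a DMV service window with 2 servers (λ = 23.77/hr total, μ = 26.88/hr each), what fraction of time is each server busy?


ρ = λ/(cμ) = 23.77/(2·26.88) = 23.77/53.76 = 0.4422

Final: 0.4422


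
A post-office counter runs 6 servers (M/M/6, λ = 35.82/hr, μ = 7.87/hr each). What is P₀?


a = λ/μ = 35.82/7.87 = 4.5515; ρ = a/c = 0.7586
Σ_{k=0}^{5} a^k/k! (terms k=0..5) = 1.00000 + 4.55146 + 10.35790 + 15.71453 + 17.88101 + 16.27695 = 65.78185
Tail: a^6/(6!(1−ρ)) = 8890.06825/(720·0.2414) = 51.14389
P₀ = 1/(65.78185 + 51.14389) = 1/116.92574 = 0.008552

Final: 0.008552


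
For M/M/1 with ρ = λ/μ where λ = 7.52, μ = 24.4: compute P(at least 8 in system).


ρ = 7.52/24.4 = 0.3082
P(N ≥ n) = ρ^n = 0.3082^8 = 0.00008140

Final: 0.00008140


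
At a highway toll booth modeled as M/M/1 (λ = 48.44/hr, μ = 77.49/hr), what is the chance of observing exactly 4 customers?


ρ = 48.44/77.49 = 0.6251
P_n = (1−ρ)·ρ^n = (1 − 0.6251)·0.6251^4 = 0.3749·0.152698 = 0.057245

Final: 0.057245


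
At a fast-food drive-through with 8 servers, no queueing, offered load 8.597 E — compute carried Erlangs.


B(8,8.597) = 0.268052 (Erlang-B)
Carried load = a(1 − B) = 8.597·(1 − 0.268052) = 8.597·0.731948 = 6.2926 E

Final: 6.2926 Erlangs


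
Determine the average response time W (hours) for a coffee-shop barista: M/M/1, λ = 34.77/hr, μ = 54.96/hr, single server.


W = 1/(μ−λ) = 1/(54.96 − 34.77) = 1/20.19 = 0.04953 hr

Final: 0.04953 hr


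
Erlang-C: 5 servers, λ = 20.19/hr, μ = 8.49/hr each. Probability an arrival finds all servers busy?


a = λ/μ = 2.3781; ρ = a/5 = 0.4756
P₀ = 0.091004 (from M/M/c formula)
C(c,a) = [a^c/(c!(1−ρ))]·P₀ = [76.05769/(120·0.5244)]·0.091004
= 1.20869·0.091004 = 0.109995

Final: 0.109995


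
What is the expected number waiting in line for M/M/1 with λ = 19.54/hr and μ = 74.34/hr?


ρ = 19.54/74.34 = 0.2628
Lq = ρ²/(1−ρ) = 0.06909/0.7372 = 0.09372

Final: 0.09372


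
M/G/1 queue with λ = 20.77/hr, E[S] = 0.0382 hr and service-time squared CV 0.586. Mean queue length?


ρ = λ·E[S] = 20.77·0.0382 = 0.7934
Lq = ρ²(1+C_s²)/(2(1−ρ)) = 0.6295·(1+0.586)/(2·0.2066)
= 0.6295·1.5860/0.4132 = 2.41642

Final: 2.41642


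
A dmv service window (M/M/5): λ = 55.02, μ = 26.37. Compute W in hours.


a = 2.0865; ρ = 0.4173; P₀ = 0.122970
Lq = P₀·a^c·ρ/(c!(1−ρ)²) = 0.04980
Wq = Lq/λ = 0.04980/55.02 = 0.0009051 hr
W = Wq + 1/μ = 0.0009051 + 0.03792 = 0.03883 hr

Final: 0.03883 hr


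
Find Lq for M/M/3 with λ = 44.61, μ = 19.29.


a = λ/μ = 2.3126; ρ = a/3 = 0.7709
P₀ = 0.066743
Lq = P₀·a^c·ρ / (c!·(1−ρ)²) = 0.066743·12.36801·0.7709/(6·0.05250)
= 2.02001

Final: 2.02001


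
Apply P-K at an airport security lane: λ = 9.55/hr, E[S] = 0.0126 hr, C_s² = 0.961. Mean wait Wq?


ρ = λ·E[S] = 9.55·0.0126 = 0.1203
E[S²] = E[S]²(1+C_s²) = 0.0126²·(1+0.961) = 0.0003113
Wq = λ·E[S²]/(2(1−ρ)) = 9.55·0.0003113/(2·0.8797) = 0.001690 hr

Final: 0.001690 hr


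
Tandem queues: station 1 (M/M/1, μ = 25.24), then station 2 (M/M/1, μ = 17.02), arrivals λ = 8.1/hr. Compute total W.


Each node sees arrival rate λ = 8.1/hr (tandem ⇒ throughput preserved).
W₁ = 1/(μ₁−λ) = 1/(25.24−8.1) = 0.05834 hr
W₂ = 1/(μ₂−λ) = 1/(17.02−8.1) = 0.11211 hr
W_total = W₁ + W₂ = 0.05834 + 0.11211 = 0.17045 hr

Final: 0.17045 hr


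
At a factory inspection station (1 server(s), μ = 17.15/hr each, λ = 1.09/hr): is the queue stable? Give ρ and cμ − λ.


Total capacity cμ = 1·17.15 = 17.15/hr
ρ = λ/(cμ) = 1.09/17.15 = 0.06356
Stable ⇔ ρ < 1: YES
Spare capacity = cμ − λ = 17.15 − 1.09 = 16.06/hr

Final: ρ = 0.06356; stable; margin = 16.06/hr


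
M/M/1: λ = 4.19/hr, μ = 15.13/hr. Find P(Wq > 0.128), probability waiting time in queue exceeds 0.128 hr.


ρ = 4.19/15.13 = 0.2769
P(Wq > t) = ρ·e^{−(μ−λ)t} = 0.2769·e^{−1.4003}
= 0.2769·0.246518 = 0.068269

Final: 0.068269


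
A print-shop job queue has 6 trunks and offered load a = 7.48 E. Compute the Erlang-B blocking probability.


B(c,a) = (a^c/c!) / Σ_{k=0}^{c} a^k/k!
a^6/6! = 243.263578
Σ terms (k=0..6): 1.00000 + 7.48000 + 27.97520 + 69.75150 + 130.43530 + 195.13121 + 243.26358 = 675.036792
B = 243.263578/675.036792 = 0.360371

Final: 0.360371


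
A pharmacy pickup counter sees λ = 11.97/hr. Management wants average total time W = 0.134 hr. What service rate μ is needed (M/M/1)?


W = 1/(μ−λ) ⇒ μ − λ = 1/W = 1/0.134 = 7.4627
μ = λ + 1/W = 11.97 + 7.4627 = 19.4327 per hr

Final: 19.4327 /hr


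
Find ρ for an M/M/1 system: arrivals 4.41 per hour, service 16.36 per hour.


ρ = λ/μ = 4.41/16.36 = 0.2696

Final: 0.2696


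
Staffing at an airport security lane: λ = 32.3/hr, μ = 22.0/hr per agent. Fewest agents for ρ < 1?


Stability requires cμ > λ ⇔ c > λ/μ.
λ/μ = 32.3/22.0 = 1.4682
Minimum integer c = ⌊1.4682⌋ + 1 = 2
Check: 2·22.0 = 44.00 > 32.3, while 1·22.0 = 22.00 ≤ 32.3

Final: 2 servers


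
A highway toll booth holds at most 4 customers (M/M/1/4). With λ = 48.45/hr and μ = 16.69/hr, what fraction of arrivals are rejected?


ρ = λ/μ = 48.45/16.69 = 2.9029
P_K = (1−ρ)ρ^K/(1−ρ^(K+1)) = (-1.9029·71.014949)/(1 − 206.151844)
= -135.136895/-205.151844 = 0.658716

Final: 0.658716


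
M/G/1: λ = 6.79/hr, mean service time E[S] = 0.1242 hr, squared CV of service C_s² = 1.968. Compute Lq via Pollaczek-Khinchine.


ρ = λ·E[S] = 6.79·0.1242 = 0.8433
Lq = ρ²(1+C_s²)/(2(1−ρ)) = 0.7112·(1+1.968)/(2·0.1567)
= 0.7112·2.9680/0.3134 = 6.73593

Final: 6.73593


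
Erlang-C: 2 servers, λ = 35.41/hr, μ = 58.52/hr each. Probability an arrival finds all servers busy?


a = λ/μ = 0.6051; ρ = a/2 = 0.3025
P₀ = 0.535454 (from M/M/c formula)
C(c,a) = [a^c/(c!(1−ρ))]·P₀ = [0.36614/(2·0.6975)]·0.535454
= 0.26248·0.535454 = 0.140547

Final: 0.140547


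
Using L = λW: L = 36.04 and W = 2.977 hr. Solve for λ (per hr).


λ = L/W = 36.04/2.977 = 12.1061 /hr

Final: 12.1061 /hr


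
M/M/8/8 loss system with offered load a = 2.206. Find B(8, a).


B(c,a) = (a^c/c!) / Σ_{k=0}^{c} a^k/k!
a^8/8! = 0.013910
Σ terms (k=0..8): 1.00000 + 2.20600 + 2.43322 + 1.78923 + 0.98676 + 0.43536 + 0.16007 + 0.05044 + 0.01391 = 9.074981
B = 0.013910/9.074981 = 0.001533

Final: 0.001533


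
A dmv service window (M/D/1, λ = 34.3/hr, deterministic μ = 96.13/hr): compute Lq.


ρ = 34.3/96.13 = 0.3568
M/D/1: Lq = ρ²/(2(1−ρ)) = 0.1273/(2·0.6432) = 0.09897

Final: 0.09897


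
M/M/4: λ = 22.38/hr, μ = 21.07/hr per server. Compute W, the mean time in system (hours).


a = 1.0622; ρ = 0.2655; P₀ = 0.345040
Lq = P₀·a^c·ρ/(c!(1−ρ)²) = 0.009008
Wq = Lq/λ = 0.009008/22.38 = 0.0004025 hr
W = Wq + 1/μ = 0.0004025 + 0.04746 = 0.04786 hr

Final: 0.04786 hr


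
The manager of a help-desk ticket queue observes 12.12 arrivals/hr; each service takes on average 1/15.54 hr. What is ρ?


ρ = λ/μ = 12.12/15.54 = 0.7799

Final: 0.7799


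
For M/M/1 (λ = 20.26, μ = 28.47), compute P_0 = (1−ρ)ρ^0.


ρ = 20.26/28.47 = 0.7116
P_n = (1−ρ)·ρ^n = (1 − 0.7116)·0.7116^0 = 0.2884·1.000000 = 0.288374

Final: 0.288374


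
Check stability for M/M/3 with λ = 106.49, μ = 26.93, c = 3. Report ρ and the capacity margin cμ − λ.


Total capacity cμ = 3·26.93 = 80.79/hr
ρ = λ/(cμ) = 106.49/80.79 = 1.3181
Stable ⇔ ρ < 1: NO
Spare capacity = cμ − λ = 80.79 − 106.49 = -25.70/hr

Final: ρ = 1.3181; unstable; margin = -25.70/hr


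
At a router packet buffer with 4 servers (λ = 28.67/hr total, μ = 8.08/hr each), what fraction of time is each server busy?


ρ = λ/(cμ) = 28.67/(4·8.08) = 28.67/32.32 = 0.8871

Final: 0.8871


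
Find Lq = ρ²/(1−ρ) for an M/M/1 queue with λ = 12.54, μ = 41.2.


ρ = 12.54/41.2 = 0.3044
Lq = ρ²/(1−ρ) = 0.09264/0.6956 = 0.1332

Final: 0.1332


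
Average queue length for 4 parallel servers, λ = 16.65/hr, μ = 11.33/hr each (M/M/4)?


a = λ/μ = 1.4695; ρ = a/4 = 0.3674
P₀ = 0.228027
Lq = P₀·a^c·ρ / (c!·(1−ρ)²) = 0.228027·4.66377·0.3674/(24·0.40020)
= 0.04068

Final: 0.04068


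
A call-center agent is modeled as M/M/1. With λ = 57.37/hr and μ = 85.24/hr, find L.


ρ = λ/μ = 57.37/85.24 = 0.6730
L = ρ/(1−ρ) = 0.6730/(1 − 0.6730) = 0.6730/0.3270 = 2.0585

Final: 2.0585


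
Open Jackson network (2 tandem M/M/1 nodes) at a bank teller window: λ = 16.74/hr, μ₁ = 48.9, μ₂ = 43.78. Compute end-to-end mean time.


Each node sees arrival rate λ = 16.74/hr (tandem ⇒ throughput preserved).
W₁ = 1/(μ₁−λ) = 1/(48.9−16.74) = 0.03109 hr
W₂ = 1/(μ₂−λ) = 1/(43.78−16.74) = 0.03698 hr
W_total = W₁ + W₂ = 0.03109 + 0.03698 = 0.06808 hr

Final: 0.06808 hr


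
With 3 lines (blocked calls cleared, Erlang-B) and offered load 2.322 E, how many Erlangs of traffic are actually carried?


B(3,2.322) = 0.257462 (Erlang-B)
Carried load = a(1 − B) = 2.322·(1 − 0.257462) = 2.322·0.742538 = 1.7242 E

Final: 1.7242 Erlangs


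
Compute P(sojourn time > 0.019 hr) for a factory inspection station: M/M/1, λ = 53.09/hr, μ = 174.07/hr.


W ~ Exponential(μ−λ) for M/M/1.
μ − λ = 174.07 − 53.09 = 120.9800
P(W > t) = e^{−(μ−λ)t} = e^{−2.2986} = 0.100397

Final: 0.100397


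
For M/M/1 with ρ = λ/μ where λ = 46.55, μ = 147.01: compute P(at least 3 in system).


ρ = 46.55/147.01 = 0.3166
P(N ≥ n) = ρ^n = 0.3166^3 = 0.031748

Final: 0.031748


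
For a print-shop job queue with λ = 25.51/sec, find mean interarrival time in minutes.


Mean interarrival time = 1/λ = 1/25.51 second = 0.03920 second
In minutes: 0.03920 × 0.0166667 = 0.0006533 min

Final: 0.0006533 min


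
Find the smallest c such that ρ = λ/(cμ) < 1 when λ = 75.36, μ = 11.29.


Stability requires cμ > λ ⇔ c > λ/μ.
λ/μ = 75.36/11.29 = 6.6749
Minimum integer c = ⌊6.6749⌋ + 1 = 7
Check: 7·11.29 = 79.03 > 75.36, while 6·11.29 = 67.74 ≤ 75.36

Final: 7 servers


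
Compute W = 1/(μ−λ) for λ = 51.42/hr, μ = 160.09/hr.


W = 1/(μ−λ) = 1/(160.09 − 51.42) = 1/108.67 = 0.009202 hr

Final: 0.009202 hr


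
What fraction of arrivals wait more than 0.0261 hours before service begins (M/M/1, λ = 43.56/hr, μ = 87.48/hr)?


ρ = 43.56/87.48 = 0.4979
P(Wq > t) = ρ·e^{−(μ−λ)t} = 0.4979·e^{−1.1463}
= 0.4979·0.317807 = 0.158249

Final: 0.158249


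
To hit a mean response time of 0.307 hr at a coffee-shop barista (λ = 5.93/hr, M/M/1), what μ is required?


W = 1/(μ−λ) ⇒ μ − λ = 1/W = 1/0.307 = 3.2573
μ = λ + 1/W = 5.93 + 3.2573 = 9.1873 per hr

Final: 9.1873 /hr


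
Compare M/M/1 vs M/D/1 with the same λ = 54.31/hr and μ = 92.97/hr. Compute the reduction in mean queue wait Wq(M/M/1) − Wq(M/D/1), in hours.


ρ = 54.31/92.97 = 0.5842
Wq(M/M/1) = ρ/(μ−λ) = 0.5842/38.66 = 0.01511 hr
Wq(M/D/1) = ρ/(2(μ−λ)) = 0.007555 hr
Savings = 0.01511 − 0.007555 = 0.007555 hr

Final: 0.007555 hr


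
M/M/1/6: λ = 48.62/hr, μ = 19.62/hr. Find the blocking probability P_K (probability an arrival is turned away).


ρ = λ/μ = 48.62/19.62 = 2.4781
P_K = (1−ρ)ρ^K/(1−ρ^(K+1)) = (-1.4781·231.577152)/(1 − 573.867540)
= -342.290388/-572.867540 = 0.597504

Final: 0.597504


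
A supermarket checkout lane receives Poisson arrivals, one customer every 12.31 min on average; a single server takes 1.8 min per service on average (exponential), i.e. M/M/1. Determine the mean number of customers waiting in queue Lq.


λ = 60/12.31 = 4.8741 /hr
μ = 60/1.8 = 33.3333 /hr
ρ = λ/μ = 4.8741/33.3333 = 0.1462
Lq = ρ²/(1−ρ) = 0.02138/0.8538 = 0.02504

Final: 0.02504


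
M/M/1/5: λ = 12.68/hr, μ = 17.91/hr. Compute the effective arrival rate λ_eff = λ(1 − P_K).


ρ = 0.7080; P_K = (1−ρ)ρ^5/(1−ρ^6) = 0.059426
λ_eff = λ(1 − P_K) = 12.68·(1 − 0.059426) = 12.68·0.940574 = 11.9265 /hr

Final: 11.9265 /hr


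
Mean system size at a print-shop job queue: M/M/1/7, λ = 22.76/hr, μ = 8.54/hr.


ρ = 22.76/8.54 = 2.6651
L = ρ[1 − (K+1)ρ^K + Kρ^(K+1)] / [(1−ρ)(1−ρ^(K+1))]
Numerator: 2.6651·(1 − 8·954.994146 + 7·2545.160041) = 27123.222924
Denominator: (-1.6651)·(-2544.160041) = 4236.294589
L = 27123.222924/4236.294589 = 6.4026

Final: 6.4026


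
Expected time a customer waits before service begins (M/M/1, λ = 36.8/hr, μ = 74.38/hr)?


ρ = 36.8/74.38 = 0.4948
Wq = ρ/(μ−λ) = 0.4948/(74.38 − 36.8) = 0.4948/37.58 = 0.01317 hr

Final: 0.01317 hr


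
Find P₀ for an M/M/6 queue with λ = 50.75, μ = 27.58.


a = λ/μ = 50.75/27.58 = 1.8401; ρ = a/c = 0.3067
Σ_{k=0}^{5} a^k/k! (terms k=0..5) = 1.00000 + 1.84010 + 1.69299 + 1.03842 + 0.47770 + 0.17580 = 6.22502
Tail: a^6/(6!(1−ρ)) = 38.81957/(720·0.6933) = 0.07777
P₀ = 1/(6.22502 + 0.07777) = 1/6.30278 = 0.158660

Final: 0.158660


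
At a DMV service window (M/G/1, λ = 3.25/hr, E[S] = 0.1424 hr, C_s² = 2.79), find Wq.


ρ = λ·E[S] = 3.25·0.1424 = 0.4628
E[S²] = E[S]²(1+C_s²) = 0.1424²·(1+2.79) = 0.076853
Wq = λ·E[S²]/(2(1−ρ)) = 3.25·0.076853/(2·0.5372) = 0.23248 hr

Final: 0.23248 hr


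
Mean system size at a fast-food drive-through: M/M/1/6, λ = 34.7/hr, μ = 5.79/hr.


ρ = 34.7/5.79 = 5.9931
L = ρ[1 − (K+1)ρ^K + Kρ^(K+1)] / [(1−ρ)(1−ρ^(K+1))]
Numerator: 5.9931·(1 − 7·46334.605143 + 6·277687.529962) = 8041433.998044
Denominator: (-4.9931)·(-277686.529962) = 1386514.262727
L = 8041433.998044/1386514.262727 = 5.7997

Final: 5.7997


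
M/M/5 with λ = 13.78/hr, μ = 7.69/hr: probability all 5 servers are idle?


a = λ/μ = 13.78/7.69 = 1.7919; ρ = a/c = 0.3584
Σ_{k=0}^{4} a^k/k! (terms k=0..4) = 1.00000 + 1.79194 + 1.60552 + 0.95900 + 0.42962 = 5.78607
Tail: a^5/(5!(1−ρ)) = 18.47627/(120·0.6416) = 0.23997
P₀ = 1/(5.78607 + 0.23997) = 1/6.02604 = 0.165946

Final: 0.165946


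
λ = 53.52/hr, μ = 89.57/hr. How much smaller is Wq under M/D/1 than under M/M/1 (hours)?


ρ = 53.52/89.57 = 0.5975
Wq(M/M/1) = ρ/(μ−λ) = 0.5975/36.05 = 0.01657 hr
Wq(M/D/1) = ρ/(2(μ−λ)) = 0.008287 hr
Savings = 0.01657 − 0.008287 = 0.008287 hr

Final: 0.008287 hr


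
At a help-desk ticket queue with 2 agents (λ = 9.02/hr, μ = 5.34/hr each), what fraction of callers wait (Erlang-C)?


a = λ/μ = 1.6891; ρ = a/2 = 0.8446
P₀ = 0.084264 (from M/M/c formula)
C(c,a) = [a^c/(c!(1−ρ))]·P₀ = [2.85319/(2·0.1554)]·0.084264
= 9.17833·0.084264 = 0.773403

Final: 0.773403


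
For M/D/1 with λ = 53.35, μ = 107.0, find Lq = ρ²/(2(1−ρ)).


ρ = 53.35/107.0 = 0.4986
M/D/1: Lq = ρ²/(2(1−ρ)) = 0.2486/(2·0.5014) = 0.24791

Final: 0.24791


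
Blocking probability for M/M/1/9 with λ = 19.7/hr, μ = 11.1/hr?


ρ = λ/μ = 19.7/11.1 = 1.7748
P_K = (1−ρ)ρ^K/(1−ρ^(K+1)) = (-0.7748·174.698520)/(1 − 310.050527)
= -135.352007/-309.050527 = 0.437961

Final: 0.437961


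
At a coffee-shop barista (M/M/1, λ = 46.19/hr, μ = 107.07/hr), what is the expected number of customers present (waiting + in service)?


ρ = λ/μ = 46.19/107.07 = 0.4314
L = ρ/(1−ρ) = 0.4314/(1 − 0.4314) = 0.4314/0.5686 = 0.7587

Final: 0.7587


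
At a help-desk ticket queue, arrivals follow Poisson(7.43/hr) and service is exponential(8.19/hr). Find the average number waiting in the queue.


ρ = 7.43/8.19 = 0.9072
Lq = ρ²/(1−ρ) = 0.8230/0.09280 = 8.8691

Final: 8.8691


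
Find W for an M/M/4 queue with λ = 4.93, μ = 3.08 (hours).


a = 1.6006; ρ = 0.4002; P₀ = 0.199157
Lq = P₀·a^c·ρ/(c!(1−ρ)²) = 0.06058
Wq = Lq/λ = 0.06058/4.93 = 0.01229 hr
W = Wq + 1/μ = 0.01229 + 0.32468 = 0.33696 hr

Final: 0.33696 hr


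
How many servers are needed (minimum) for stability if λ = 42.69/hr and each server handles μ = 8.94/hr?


Stability requires cμ > λ ⇔ c > λ/μ.
λ/μ = 42.69/8.94 = 4.7752
Minimum integer c = ⌊4.7752⌋ + 1 = 5
Check: 5·8.94 = 44.70 > 42.69, while 4·8.94 = 35.76 ≤ 42.69

Final: 5 servers


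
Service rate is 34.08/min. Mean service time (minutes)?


Mean service time = 1/μ = 1/34.08 minute = 0.02934 minute
In minutes: 0.02934 × 1 = 0.02934 min

Final: 0.02934 min


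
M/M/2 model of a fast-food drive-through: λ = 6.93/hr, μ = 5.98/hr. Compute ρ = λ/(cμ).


ρ = λ/(cμ) = 6.93/(2·5.98) = 6.93/11.96 = 0.5794

Final: 0.5794


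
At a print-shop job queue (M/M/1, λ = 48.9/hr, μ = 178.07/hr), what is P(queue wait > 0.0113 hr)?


ρ = 48.9/178.07 = 0.2746
P(Wq > t) = ρ·e^{−(μ−λ)t} = 0.2746·e^{−1.4596}
= 0.2746·0.232324 = 0.063799

Final: 0.063799


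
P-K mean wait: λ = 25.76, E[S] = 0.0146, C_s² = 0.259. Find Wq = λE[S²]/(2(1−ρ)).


ρ = λ·E[S] = 25.76·0.0146 = 0.3761
E[S²] = E[S]²(1+C_s²) = 0.0146²·(1+0.259) = 0.0002684
Wq = λ·E[S²]/(2(1−ρ)) = 25.76·0.0002684/(2·0.6239) = 0.005540 hr

Final: 0.005540 hr


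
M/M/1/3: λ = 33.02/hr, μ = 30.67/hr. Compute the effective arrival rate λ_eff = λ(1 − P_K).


ρ = 1.0766; P_K = (1−ρ)ρ^3/(1−ρ^4) = 0.278328
λ_eff = λ(1 − P_K) = 33.02·(1 − 0.278328) = 33.02·0.721672 = 23.8296 /hr

Final: 23.8296 /hr


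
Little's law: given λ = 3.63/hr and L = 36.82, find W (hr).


W = L/λ = 36.82/3.63 = 10.1433 hr

Final: 10.1433 hr


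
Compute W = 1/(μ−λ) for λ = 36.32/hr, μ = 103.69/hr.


W = 1/(μ−λ) = 1/(103.69 − 36.32) = 1/67.37 = 0.01484 hr

Final: 0.01484 hr


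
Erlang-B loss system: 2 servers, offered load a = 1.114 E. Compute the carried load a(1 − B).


B(2,1.114) = 0.226915 (Erlang-B)
Carried load = a(1 − B) = 1.114·(1 − 0.226915) = 1.114·0.773085 = 0.8612 E

Final: 0.8612 Erlangs


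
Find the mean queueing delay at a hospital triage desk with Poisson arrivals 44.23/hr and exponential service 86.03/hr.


ρ = 44.23/86.03 = 0.5141
Wq = ρ/(μ−λ) = 0.5141/(86.03 − 44.23) = 0.5141/41.80 = 0.01230 hr

Final: 0.01230 hr


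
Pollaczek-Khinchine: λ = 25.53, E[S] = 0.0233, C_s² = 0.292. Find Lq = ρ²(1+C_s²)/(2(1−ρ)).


ρ = λ·E[S] = 25.53·0.0233 = 0.5948
Lq = ρ²(1+C_s²)/(2(1−ρ)) = 0.3538·(1+0.292)/(2·0.4052)
= 0.3538·1.2920/0.8103 = 0.56419

Final: 0.56419


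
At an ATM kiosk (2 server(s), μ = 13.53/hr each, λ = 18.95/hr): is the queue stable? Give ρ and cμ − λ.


Total capacity cμ = 2·13.53 = 27.06/hr
ρ = λ/(cμ) = 18.95/27.06 = 0.7003
Stable ⇔ ρ < 1: YES
Spare capacity = cμ − λ = 27.06 − 18.95 = 8.11/hr

Final: ρ = 0.7003; stable; margin = 8.11/hr


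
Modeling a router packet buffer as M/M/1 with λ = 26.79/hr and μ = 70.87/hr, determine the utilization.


ρ = λ/μ = 26.79/70.87 = 0.3780

Final: 0.3780


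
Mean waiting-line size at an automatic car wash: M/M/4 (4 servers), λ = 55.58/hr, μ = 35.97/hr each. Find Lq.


a = λ/μ = 1.5452; ρ = a/4 = 0.3863
P₀ = 0.210932
Lq = P₀·a^c·ρ / (c!·(1−ρ)²) = 0.210932·5.70049·0.3863/(24·0.37663)
= 0.05139

Final: 0.05139


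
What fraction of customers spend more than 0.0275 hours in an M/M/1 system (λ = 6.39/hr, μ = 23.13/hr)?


W ~ Exponential(μ−λ) for M/M/1.
μ − λ = 23.13 − 6.39 = 16.7400
P(W > t) = e^{−(μ−λ)t} = e^{−0.4603} = 0.631063

Final: 0.631063


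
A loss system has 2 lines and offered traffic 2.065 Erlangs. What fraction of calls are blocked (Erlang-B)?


B(c,a) = (a^c/c!) / Σ_{k=0}^{c} a^k/k!
a^2/2! = 2.132112
Σ terms (k=0..2): 1.00000 + 2.06500 + 2.13211 = 5.197112
B = 2.132112/5.197112 = 0.410249

Final: 0.410249


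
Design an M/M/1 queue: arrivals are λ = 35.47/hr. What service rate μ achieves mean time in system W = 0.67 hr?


W = 1/(μ−λ) ⇒ μ − λ = 1/W = 1/0.67 = 1.4925
μ = λ + 1/W = 35.47 + 1.4925 = 36.9625 per hr

Final: 36.9625 /hr


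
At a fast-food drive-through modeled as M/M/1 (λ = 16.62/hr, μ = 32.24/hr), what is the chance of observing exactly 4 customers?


ρ = 16.62/32.24 = 0.5155
P_n = (1−ρ)·ρ^n = (1 − 0.5155)·0.5155^4 = 0.4845·0.070623 = 0.034216

Final: 0.034216


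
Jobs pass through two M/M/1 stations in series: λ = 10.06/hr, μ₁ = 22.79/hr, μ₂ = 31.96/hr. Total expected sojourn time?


Each node sees arrival rate λ = 10.06/hr (tandem ⇒ throughput preserved).
W₁ = 1/(μ₁−λ) = 1/(22.79−10.06) = 0.07855 hr
W₂ = 1/(μ₂−λ) = 1/(31.96−10.06) = 0.04566 hr
W_total = W₁ + W₂ = 0.07855 + 0.04566 = 0.12422 hr

Final: 0.12422 hr


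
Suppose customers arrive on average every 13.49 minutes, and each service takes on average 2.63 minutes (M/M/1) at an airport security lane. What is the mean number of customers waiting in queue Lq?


λ = 60/13.49 = 4.4477 /hr
μ = 60/2.63 = 22.8137 /hr
ρ = λ/μ = 4.4477/22.8137 = 0.1950
Lq = ρ²/(1−ρ) = 0.03801/0.8050 = 0.04721

Final: 0.04721


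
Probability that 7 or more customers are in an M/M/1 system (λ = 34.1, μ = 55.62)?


ρ = 34.1/55.62 = 0.6131
P(N ≥ n) = ρ^n = 0.6131^7 = 0.032558

Final: 0.032558


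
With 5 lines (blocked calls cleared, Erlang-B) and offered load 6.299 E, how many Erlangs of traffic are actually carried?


B(5,6.299) = 0.380773 (Erlang-B)
Carried load = a(1 − B) = 6.299·(1 − 0.380773) = 6.299·0.619227 = 3.9005 E

Final: 3.9005 Erlangs


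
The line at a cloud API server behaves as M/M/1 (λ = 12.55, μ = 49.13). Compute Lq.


ρ = 12.55/49.13 = 0.2554
Lq = ρ²/(1−ρ) = 0.06525/0.7446 = 0.08764

Final: 0.08764


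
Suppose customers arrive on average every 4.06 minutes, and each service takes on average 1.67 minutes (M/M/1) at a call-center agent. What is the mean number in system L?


λ = 60/4.06 = 14.7783 /hr
μ = 60/1.67 = 35.9281 /hr
ρ = λ/μ = 14.7783/35.9281 = 0.4113
L = ρ/(1−ρ) = 0.4113/0.5887 = 0.6987

Final: 0.6987


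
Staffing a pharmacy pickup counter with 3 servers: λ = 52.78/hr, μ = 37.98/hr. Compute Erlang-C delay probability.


a = λ/μ = 1.3897; ρ = a/3 = 0.4632
P₀ = 0.238744 (from M/M/c formula)
C(c,a) = [a^c/(c!(1−ρ))]·P₀ = [2.68376/(6·0.5368)]·0.238744
= 0.83330·0.238744 = 0.198945

Final: 0.198945


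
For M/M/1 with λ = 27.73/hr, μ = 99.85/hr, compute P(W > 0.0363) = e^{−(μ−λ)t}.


W ~ Exponential(μ−λ) for M/M/1.
μ − λ = 99.85 − 27.73 = 72.1200
P(W > t) = e^{−(μ−λ)t} = e^{−2.6180} = 0.072952

Final: 0.072952


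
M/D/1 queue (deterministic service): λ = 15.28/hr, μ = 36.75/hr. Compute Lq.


ρ = 15.28/36.75 = 0.4158
M/D/1: Lq = ρ²/(2(1−ρ)) = 0.1729/(2·0.5842) = 0.14795

Final: 0.14795
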